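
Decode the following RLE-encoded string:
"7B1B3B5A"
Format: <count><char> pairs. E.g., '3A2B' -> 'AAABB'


Expanding each <count><char> pair:
  7B -> 'BBBBBBB'
  1B -> 'B'
  3B -> 'BBB'
  5A -> 'AAAAA'

Decoded = BBBBBBBBBBBAAAAA


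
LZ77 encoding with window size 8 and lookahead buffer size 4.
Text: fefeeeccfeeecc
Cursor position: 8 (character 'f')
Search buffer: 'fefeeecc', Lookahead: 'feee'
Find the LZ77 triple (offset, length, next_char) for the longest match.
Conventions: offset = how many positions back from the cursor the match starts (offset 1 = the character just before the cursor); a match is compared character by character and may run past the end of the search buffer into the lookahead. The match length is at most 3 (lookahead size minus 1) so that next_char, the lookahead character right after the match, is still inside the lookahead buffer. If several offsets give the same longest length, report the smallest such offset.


Try each offset into the search buffer:
  offset=1 (pos 7, char 'c'): match length 0
  offset=2 (pos 6, char 'c'): match length 0
  offset=3 (pos 5, char 'e'): match length 0
  offset=4 (pos 4, char 'e'): match length 0
  offset=5 (pos 3, char 'e'): match length 0
  offset=6 (pos 2, char 'f'): match length 3
  offset=7 (pos 1, char 'e'): match length 0
  offset=8 (pos 0, char 'f'): match length 2
Longest match has length 3 at offset 6.
next_char = character at position 8 + 3 = 11 -> 'e'

Best match: offset=6, length=3 (matching 'fee' starting at position 2)
LZ77 triple: (6, 3, 'e')


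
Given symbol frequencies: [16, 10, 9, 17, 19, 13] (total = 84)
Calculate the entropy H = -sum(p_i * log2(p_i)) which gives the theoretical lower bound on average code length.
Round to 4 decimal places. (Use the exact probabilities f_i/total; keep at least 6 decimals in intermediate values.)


Per-symbol terms -p_i * log2(p_i) with p_i = f_i/84:
  p = 16/84 = 0.190476: log2(p) = -2.392317, -p*log2(p) = 0.455680
  p = 10/84 = 0.119048: log2(p) = -3.070389, -p*log2(p) = 0.365523
  p = 9/84 = 0.107143: log2(p) = -3.222392, -p*log2(p) = 0.345256
  p = 17/84 = 0.202381: log2(p) = -2.304855, -p*log2(p) = 0.466459
  p = 19/84 = 0.226190: log2(p) = -2.144390, -p*log2(p) = 0.485041
  p = 13/84 = 0.154762: log2(p) = -2.691878, -p*log2(p) = 0.416600
H = 0.455680 + 0.365523 + 0.345256 + 0.466459 + 0.485041 + 0.416600 = 2.534559

H = 2.5346 bits/symbol


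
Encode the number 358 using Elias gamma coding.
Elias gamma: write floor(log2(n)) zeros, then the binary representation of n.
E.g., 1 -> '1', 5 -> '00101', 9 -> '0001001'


num_bits = floor(log2(358)) + 1 = 9
leading_zeros = num_bits - 1 = 8
binary(358) = 101100110

Elias gamma(358) = '00000000' + '101100110' = 00000000101100110 (17 bits)


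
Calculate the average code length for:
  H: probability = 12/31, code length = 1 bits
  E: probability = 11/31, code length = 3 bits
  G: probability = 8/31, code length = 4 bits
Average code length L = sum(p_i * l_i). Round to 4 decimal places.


Weighted contributions p_i * l_i:
  H: (12/31) * 1 = 12/31
  E: (11/31) * 3 = 33/31
  G: (8/31) * 4 = 32/31
Sum = (12 + 33 + 32)/31 = 77/31

L = 77/31 = 2.4839 bits/symbol


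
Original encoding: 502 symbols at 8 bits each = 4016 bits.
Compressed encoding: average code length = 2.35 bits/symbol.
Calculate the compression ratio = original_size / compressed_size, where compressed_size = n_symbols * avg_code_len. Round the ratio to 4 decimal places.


original_size = n_symbols * orig_bits = 502 * 8 = 4016 bits
compressed_size = n_symbols * avg_code_len = 502 * 2.35 = 1179.7 bits
ratio = original_size / compressed_size = 4016 / 1179.7 = 3.4043

Compression ratio = 3.4043


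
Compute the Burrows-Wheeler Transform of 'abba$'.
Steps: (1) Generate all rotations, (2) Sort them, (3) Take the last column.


Rotations (sorted):
  0: $abba -> last char: a
  1: a$abb -> last char: b
  2: abba$ -> last char: $
  3: ba$ab -> last char: b
  4: bba$a -> last char: a


BWT = ab$ba


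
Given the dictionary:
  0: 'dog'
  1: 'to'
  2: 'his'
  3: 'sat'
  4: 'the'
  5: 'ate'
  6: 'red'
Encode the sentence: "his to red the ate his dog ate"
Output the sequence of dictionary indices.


Look up each word in the dictionary:
  'his' -> 2
  'to' -> 1
  'red' -> 6
  'the' -> 4
  'ate' -> 5
  'his' -> 2
  'dog' -> 0
  'ate' -> 5

Encoded: [2, 1, 6, 4, 5, 2, 0, 5]


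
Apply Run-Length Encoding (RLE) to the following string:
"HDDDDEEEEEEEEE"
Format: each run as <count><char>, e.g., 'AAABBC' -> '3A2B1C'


Scanning runs left to right:
  i=0: run of 'H' x 1 -> '1H'
  i=1: run of 'D' x 4 -> '4D'
  i=5: run of 'E' x 9 -> '9E'

RLE = 1H4D9E


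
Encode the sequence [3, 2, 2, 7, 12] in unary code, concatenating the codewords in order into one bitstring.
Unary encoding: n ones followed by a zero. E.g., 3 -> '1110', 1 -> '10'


Encode each number as n ones followed by a terminating 0:
  3 -> 1110 (4 bits)
  2 -> 110 (3 bits)
  2 -> 110 (3 bits)
  7 -> 11111110 (8 bits)
  12 -> 1111111111110 (13 bits)
Total length = 4 + 3 + 3 + 8 + 13 = 31 bits.

Unary([3, 2, 2, 7, 12]) = 1110110110111111101111111111110 (31 bits)


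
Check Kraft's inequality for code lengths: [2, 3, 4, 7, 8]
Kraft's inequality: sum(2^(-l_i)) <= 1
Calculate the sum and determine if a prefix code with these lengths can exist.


Sum = 2^(-2) + 2^(-3) + 2^(-4) + 2^(-7) + 2^(-8)
    = 0.25 + 0.125 + 0.0625 + 0.0078125 + 0.00390625
    = 115/256 = 0.44921875
Since 0.44921875 <= 1, Kraft's inequality IS satisfied.
A prefix code with these lengths CAN exist.

Kraft sum = 0.44921875. Satisfied.


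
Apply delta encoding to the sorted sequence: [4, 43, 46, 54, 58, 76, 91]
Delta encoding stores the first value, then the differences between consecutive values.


First value: 4
Deltas:
  43 - 4 = 39
  46 - 43 = 3
  54 - 46 = 8
  58 - 54 = 4
  76 - 58 = 18
  91 - 76 = 15


Delta encoded: [4, 39, 3, 8, 4, 18, 15]


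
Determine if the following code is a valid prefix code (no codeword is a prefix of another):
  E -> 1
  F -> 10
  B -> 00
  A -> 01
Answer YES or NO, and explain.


Checking each pair (does one codeword prefix another?):
  E='1' vs F='10': prefix -- VIOLATION

NO -- this is NOT a valid prefix code. E (1) is a prefix of F (10).


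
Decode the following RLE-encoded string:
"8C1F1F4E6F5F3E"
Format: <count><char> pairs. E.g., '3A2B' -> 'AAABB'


Expanding each <count><char> pair:
  8C -> 'CCCCCCCC'
  1F -> 'F'
  1F -> 'F'
  4E -> 'EEEE'
  6F -> 'FFFFFF'
  5F -> 'FFFFF'
  3E -> 'EEE'

Decoded = CCCCCCCCFFEEEEFFFFFFFFFFFEEE


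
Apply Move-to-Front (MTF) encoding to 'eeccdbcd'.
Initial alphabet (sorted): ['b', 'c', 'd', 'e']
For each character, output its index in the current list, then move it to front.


MTF encoding:
'e': index 3 in ['b', 'c', 'd', 'e'] -> ['e', 'b', 'c', 'd']
'e': index 0 in ['e', 'b', 'c', 'd'] -> ['e', 'b', 'c', 'd']
'c': index 2 in ['e', 'b', 'c', 'd'] -> ['c', 'e', 'b', 'd']
'c': index 0 in ['c', 'e', 'b', 'd'] -> ['c', 'e', 'b', 'd']
'd': index 3 in ['c', 'e', 'b', 'd'] -> ['d', 'c', 'e', 'b']
'b': index 3 in ['d', 'c', 'e', 'b'] -> ['b', 'd', 'c', 'e']
'c': index 2 in ['b', 'd', 'c', 'e'] -> ['c', 'b', 'd', 'e']
'd': index 2 in ['c', 'b', 'd', 'e'] -> ['d', 'c', 'b', 'e']


Output: [3, 0, 2, 0, 3, 3, 2, 2]


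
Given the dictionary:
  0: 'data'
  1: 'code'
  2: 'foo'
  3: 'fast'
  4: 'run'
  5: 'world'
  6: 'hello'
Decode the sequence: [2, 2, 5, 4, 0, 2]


Look up each index in the dictionary:
  2 -> 'foo'
  2 -> 'foo'
  5 -> 'world'
  4 -> 'run'
  0 -> 'data'
  2 -> 'foo'

Decoded: "foo foo world run data foo"


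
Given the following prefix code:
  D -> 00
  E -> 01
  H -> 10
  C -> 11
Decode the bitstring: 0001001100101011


Decoding step by step:
Bits 00 -> D
Bits 01 -> E
Bits 00 -> D
Bits 11 -> C
Bits 00 -> D
Bits 10 -> H
Bits 10 -> H
Bits 11 -> C


Decoded message: DEDCDHHC


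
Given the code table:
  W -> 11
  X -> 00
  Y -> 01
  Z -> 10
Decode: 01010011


Decoding:
01 -> Y
01 -> Y
00 -> X
11 -> W


Result: YYXW


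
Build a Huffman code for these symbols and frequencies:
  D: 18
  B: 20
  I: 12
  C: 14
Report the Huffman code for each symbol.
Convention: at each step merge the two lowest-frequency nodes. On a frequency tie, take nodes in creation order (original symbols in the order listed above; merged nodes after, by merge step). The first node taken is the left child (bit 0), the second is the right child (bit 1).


Huffman tree construction:
Step 1: Merge I(12) + C(14) = 26
Step 2: Merge D(18) + B(20) = 38
Step 3: Merge (I+C)(26) + (D+B)(38) = 64
Read each symbol's code off the tree from the root (left child = 0, right child = 1).

Codes:
  D: 10 (length 2)
  B: 11 (length 2)
  I: 00 (length 2)
  C: 01 (length 2)
Average code length: 128/64 = 2.0000 bits/symbol


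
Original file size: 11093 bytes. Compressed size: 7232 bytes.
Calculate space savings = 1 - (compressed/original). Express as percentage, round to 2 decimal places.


ratio = compressed/original = 7232/11093 = 0.651943
savings = 1 - ratio = 1 - 0.651943 = 0.348057
as a percentage: 0.348057 * 100 = 34.81%

Space savings = 1 - 7232/11093 = 34.81%


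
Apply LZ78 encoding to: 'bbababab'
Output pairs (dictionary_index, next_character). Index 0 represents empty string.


LZ78 encoding steps:
Dictionary: {0: ''}
Step 1: w='' (idx 0), next='b' -> output (0, 'b'), add 'b' as idx 1
Step 2: w='b' (idx 1), next='a' -> output (1, 'a'), add 'ba' as idx 2
Step 3: w='ba' (idx 2), next='b' -> output (2, 'b'), add 'bab' as idx 3
Step 4: w='' (idx 0), next='a' -> output (0, 'a'), add 'a' as idx 4
Step 5: w='b' (idx 1), end of input -> output (1, '')


Encoded: [(0, 'b'), (1, 'a'), (2, 'b'), (0, 'a'), (1, '')]


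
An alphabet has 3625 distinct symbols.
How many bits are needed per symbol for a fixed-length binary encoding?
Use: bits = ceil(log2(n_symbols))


log2(3625) = 11.8238
Bracket: 2^11 = 2048 < 3625 <= 2^12 = 4096
So ceil(log2(3625)) = 12

bits = ceil(log2(3625)) = ceil(11.8238) = 12 bits


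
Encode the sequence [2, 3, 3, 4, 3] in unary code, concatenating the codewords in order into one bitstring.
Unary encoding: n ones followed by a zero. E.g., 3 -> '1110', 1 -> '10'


Encode each number as n ones followed by a terminating 0:
  2 -> 110 (3 bits)
  3 -> 1110 (4 bits)
  3 -> 1110 (4 bits)
  4 -> 11110 (5 bits)
  3 -> 1110 (4 bits)
Total length = 3 + 4 + 4 + 5 + 4 = 20 bits.

Unary([2, 3, 3, 4, 3]) = 11011101110111101110 (20 bits)


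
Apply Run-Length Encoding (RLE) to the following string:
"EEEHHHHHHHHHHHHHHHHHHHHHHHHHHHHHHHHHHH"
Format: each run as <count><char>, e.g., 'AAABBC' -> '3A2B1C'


Scanning runs left to right:
  i=0: run of 'E' x 3 -> '3E'
  i=3: run of 'H' x 35 -> '35H'

RLE = 3E35H


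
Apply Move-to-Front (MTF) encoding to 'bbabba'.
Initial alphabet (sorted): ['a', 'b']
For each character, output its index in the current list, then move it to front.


MTF encoding:
'b': index 1 in ['a', 'b'] -> ['b', 'a']
'b': index 0 in ['b', 'a'] -> ['b', 'a']
'a': index 1 in ['b', 'a'] -> ['a', 'b']
'b': index 1 in ['a', 'b'] -> ['b', 'a']
'b': index 0 in ['b', 'a'] -> ['b', 'a']
'a': index 1 in ['b', 'a'] -> ['a', 'b']


Output: [1, 0, 1, 1, 0, 1]


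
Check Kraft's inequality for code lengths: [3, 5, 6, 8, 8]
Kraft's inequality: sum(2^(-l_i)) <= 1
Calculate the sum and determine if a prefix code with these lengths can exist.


Sum = 2^(-3) + 2^(-5) + 2^(-6) + 2^(-8) + 2^(-8)
    = 0.125 + 0.03125 + 0.015625 + 0.00390625 + 0.00390625
    = 46/256 = 0.1796875
Since 0.1796875 <= 1, Kraft's inequality IS satisfied.
A prefix code with these lengths CAN exist.

Kraft sum = 0.1796875. Satisfied.


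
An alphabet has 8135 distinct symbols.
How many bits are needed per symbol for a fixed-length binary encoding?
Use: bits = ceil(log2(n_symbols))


log2(8135) = 12.9899
Bracket: 2^12 = 4096 < 8135 <= 2^13 = 8192
So ceil(log2(8135)) = 13

bits = ceil(log2(8135)) = ceil(12.9899) = 13 bits


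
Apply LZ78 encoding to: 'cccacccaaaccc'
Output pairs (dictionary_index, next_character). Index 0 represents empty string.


LZ78 encoding steps:
Dictionary: {0: ''}
Step 1: w='' (idx 0), next='c' -> output (0, 'c'), add 'c' as idx 1
Step 2: w='c' (idx 1), next='c' -> output (1, 'c'), add 'cc' as idx 2
Step 3: w='' (idx 0), next='a' -> output (0, 'a'), add 'a' as idx 3
Step 4: w='cc' (idx 2), next='c' -> output (2, 'c'), add 'ccc' as idx 4
Step 5: w='a' (idx 3), next='a' -> output (3, 'a'), add 'aa' as idx 5
Step 6: w='a' (idx 3), next='c' -> output (3, 'c'), add 'ac' as idx 6
Step 7: w='cc' (idx 2), end of input -> output (2, '')


Encoded: [(0, 'c'), (1, 'c'), (0, 'a'), (2, 'c'), (3, 'a'), (3, 'c'), (2, '')]


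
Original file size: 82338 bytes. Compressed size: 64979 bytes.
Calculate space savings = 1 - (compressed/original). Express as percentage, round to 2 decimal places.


ratio = compressed/original = 64979/82338 = 0.789174
savings = 1 - ratio = 1 - 0.789174 = 0.210826
as a percentage: 0.210826 * 100 = 21.08%

Space savings = 1 - 64979/82338 = 21.08%


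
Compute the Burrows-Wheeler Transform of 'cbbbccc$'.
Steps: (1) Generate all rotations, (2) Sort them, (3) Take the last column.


Rotations (sorted):
  0: $cbbbccc -> last char: c
  1: bbbccc$c -> last char: c
  2: bbccc$cb -> last char: b
  3: bccc$cbb -> last char: b
  4: c$cbbbcc -> last char: c
  5: cbbbccc$ -> last char: $
  6: cc$cbbbc -> last char: c
  7: ccc$cbbb -> last char: b


BWT = ccbbc$cb


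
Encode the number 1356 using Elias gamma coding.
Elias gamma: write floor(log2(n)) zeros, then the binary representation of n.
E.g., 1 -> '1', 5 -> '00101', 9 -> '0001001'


num_bits = floor(log2(1356)) + 1 = 11
leading_zeros = num_bits - 1 = 10
binary(1356) = 10101001100

Elias gamma(1356) = '0000000000' + '10101001100' = 000000000010101001100 (21 bits)


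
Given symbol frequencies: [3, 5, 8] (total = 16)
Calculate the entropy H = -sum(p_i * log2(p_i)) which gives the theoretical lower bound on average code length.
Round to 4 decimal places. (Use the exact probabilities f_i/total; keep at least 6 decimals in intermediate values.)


Per-symbol terms -p_i * log2(p_i) with p_i = f_i/16:
  p = 3/16 = 0.187500: log2(p) = -2.415037, -p*log2(p) = 0.452820
  p = 5/16 = 0.312500: log2(p) = -1.678072, -p*log2(p) = 0.524397
  p = 8/16 = 0.500000: log2(p) = -1.000000, -p*log2(p) = 0.500000
H = 0.452820 + 0.524397 + 0.500000 = 1.477217

H = 1.4772 bits/symbol


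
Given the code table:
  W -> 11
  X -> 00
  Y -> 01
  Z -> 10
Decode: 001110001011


Decoding:
00 -> X
11 -> W
10 -> Z
00 -> X
10 -> Z
11 -> W


Result: XWZXZW


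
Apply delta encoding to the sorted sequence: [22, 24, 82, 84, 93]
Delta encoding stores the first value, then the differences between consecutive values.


First value: 22
Deltas:
  24 - 22 = 2
  82 - 24 = 58
  84 - 82 = 2
  93 - 84 = 9


Delta encoded: [22, 2, 58, 2, 9]


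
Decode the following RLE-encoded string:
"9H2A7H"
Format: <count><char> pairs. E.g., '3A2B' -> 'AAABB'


Expanding each <count><char> pair:
  9H -> 'HHHHHHHHH'
  2A -> 'AA'
  7H -> 'HHHHHHH'

Decoded = HHHHHHHHHAAHHHHHHH


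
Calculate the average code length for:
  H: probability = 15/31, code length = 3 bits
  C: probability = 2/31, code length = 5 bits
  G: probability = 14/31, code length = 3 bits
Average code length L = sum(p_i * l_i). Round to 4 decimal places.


Weighted contributions p_i * l_i:
  H: (15/31) * 3 = 45/31
  C: (2/31) * 5 = 10/31
  G: (14/31) * 3 = 42/31
Sum = (45 + 10 + 42)/31 = 97/31

L = 97/31 = 3.1290 bits/symbol


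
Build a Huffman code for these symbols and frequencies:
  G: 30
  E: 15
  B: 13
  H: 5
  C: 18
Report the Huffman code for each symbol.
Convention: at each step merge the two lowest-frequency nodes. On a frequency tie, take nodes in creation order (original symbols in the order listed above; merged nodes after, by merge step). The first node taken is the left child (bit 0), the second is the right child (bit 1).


Huffman tree construction:
Step 1: Merge H(5) + B(13) = 18
Step 2: Merge E(15) + C(18) = 33
Step 3: Merge (H+B)(18) + G(30) = 48
Step 4: Merge (E+C)(33) + ((H+B)+G)(48) = 81
Read each symbol's code off the tree from the root (left child = 0, right child = 1).

Codes:
  G: 11 (length 2)
  E: 00 (length 2)
  B: 101 (length 3)
  H: 100 (length 3)
  C: 01 (length 2)
Average code length: 180/81 = 2.2222 bits/symbol


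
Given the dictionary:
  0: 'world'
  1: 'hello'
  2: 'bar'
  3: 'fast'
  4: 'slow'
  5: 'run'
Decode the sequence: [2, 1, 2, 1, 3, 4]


Look up each index in the dictionary:
  2 -> 'bar'
  1 -> 'hello'
  2 -> 'bar'
  1 -> 'hello'
  3 -> 'fast'
  4 -> 'slow'

Decoded: "bar hello bar hello fast slow"


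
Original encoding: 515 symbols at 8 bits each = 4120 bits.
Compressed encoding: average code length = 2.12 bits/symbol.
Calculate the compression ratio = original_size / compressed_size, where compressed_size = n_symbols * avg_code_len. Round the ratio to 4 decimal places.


original_size = n_symbols * orig_bits = 515 * 8 = 4120 bits
compressed_size = n_symbols * avg_code_len = 515 * 2.12 = 1091.8 bits
ratio = original_size / compressed_size = 4120 / 1091.8 = 3.7736

Compression ratio = 3.7736


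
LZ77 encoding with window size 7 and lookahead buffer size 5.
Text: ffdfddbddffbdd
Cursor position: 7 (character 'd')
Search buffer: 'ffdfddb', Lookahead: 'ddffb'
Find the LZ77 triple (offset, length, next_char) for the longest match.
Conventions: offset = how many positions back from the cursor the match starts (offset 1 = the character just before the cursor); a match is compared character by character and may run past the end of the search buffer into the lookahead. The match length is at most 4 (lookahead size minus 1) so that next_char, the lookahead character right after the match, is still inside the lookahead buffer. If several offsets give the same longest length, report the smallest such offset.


Try each offset into the search buffer:
  offset=1 (pos 6, char 'b'): match length 0
  offset=2 (pos 5, char 'd'): match length 1
  offset=3 (pos 4, char 'd'): match length 2
  offset=4 (pos 3, char 'f'): match length 0
  offset=5 (pos 2, char 'd'): match length 1
  offset=6 (pos 1, char 'f'): match length 0
  offset=7 (pos 0, char 'f'): match length 0
Longest match has length 2 at offset 3.
next_char = character at position 7 + 2 = 9 -> 'f'

Best match: offset=3, length=2 (matching 'dd' starting at position 4)
LZ77 triple: (3, 2, 'f')


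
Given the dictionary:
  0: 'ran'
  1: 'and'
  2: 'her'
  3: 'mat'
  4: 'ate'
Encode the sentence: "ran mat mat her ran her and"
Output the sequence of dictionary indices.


Look up each word in the dictionary:
  'ran' -> 0
  'mat' -> 3
  'mat' -> 3
  'her' -> 2
  'ran' -> 0
  'her' -> 2
  'and' -> 1

Encoded: [0, 3, 3, 2, 0, 2, 1]


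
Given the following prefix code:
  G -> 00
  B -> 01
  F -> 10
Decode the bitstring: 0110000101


Decoding step by step:
Bits 01 -> B
Bits 10 -> F
Bits 00 -> G
Bits 01 -> B
Bits 01 -> B


Decoded message: BFGBB


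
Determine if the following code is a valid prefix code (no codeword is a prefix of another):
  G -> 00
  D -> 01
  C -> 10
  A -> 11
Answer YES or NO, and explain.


Checking each pair (does one codeword prefix another?):
  G='00' vs D='01': no prefix
  G='00' vs C='10': no prefix
  G='00' vs A='11': no prefix
  D='01' vs G='00': no prefix
  D='01' vs C='10': no prefix
  D='01' vs A='11': no prefix
  C='10' vs G='00': no prefix
  C='10' vs D='01': no prefix
  C='10' vs A='11': no prefix
  A='11' vs G='00': no prefix
  A='11' vs D='01': no prefix
  A='11' vs C='10': no prefix
No violation found over all pairs.

YES -- this is a valid prefix code. No codeword is a prefix of any other codeword.


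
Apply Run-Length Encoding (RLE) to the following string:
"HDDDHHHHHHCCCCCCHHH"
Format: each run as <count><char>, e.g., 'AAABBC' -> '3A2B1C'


Scanning runs left to right:
  i=0: run of 'H' x 1 -> '1H'
  i=1: run of 'D' x 3 -> '3D'
  i=4: run of 'H' x 6 -> '6H'
  i=10: run of 'C' x 6 -> '6C'
  i=16: run of 'H' x 3 -> '3H'

RLE = 1H3D6H6C3H


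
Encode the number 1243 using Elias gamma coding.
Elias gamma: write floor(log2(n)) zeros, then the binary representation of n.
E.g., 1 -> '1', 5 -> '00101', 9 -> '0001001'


num_bits = floor(log2(1243)) + 1 = 11
leading_zeros = num_bits - 1 = 10
binary(1243) = 10011011011

Elias gamma(1243) = '0000000000' + '10011011011' = 000000000010011011011 (21 bits)


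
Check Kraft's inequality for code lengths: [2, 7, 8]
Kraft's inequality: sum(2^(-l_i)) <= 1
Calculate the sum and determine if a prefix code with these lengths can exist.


Sum = 2^(-2) + 2^(-7) + 2^(-8)
    = 0.25 + 0.0078125 + 0.00390625
    = 67/256 = 0.26171875
Since 0.26171875 <= 1, Kraft's inequality IS satisfied.
A prefix code with these lengths CAN exist.

Kraft sum = 0.26171875. Satisfied.


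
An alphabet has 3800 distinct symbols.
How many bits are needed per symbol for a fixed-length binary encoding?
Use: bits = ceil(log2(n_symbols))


log2(3800) = 11.8918
Bracket: 2^11 = 2048 < 3800 <= 2^12 = 4096
So ceil(log2(3800)) = 12

bits = ceil(log2(3800)) = ceil(11.8918) = 12 bits


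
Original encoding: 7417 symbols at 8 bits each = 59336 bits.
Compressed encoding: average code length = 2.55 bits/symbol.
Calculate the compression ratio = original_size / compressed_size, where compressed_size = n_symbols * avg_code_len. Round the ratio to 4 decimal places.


original_size = n_symbols * orig_bits = 7417 * 8 = 59336 bits
compressed_size = n_symbols * avg_code_len = 7417 * 2.55 = 18913.35 bits
ratio = original_size / compressed_size = 59336 / 18913.35 = 3.1373

Compression ratio = 3.1373


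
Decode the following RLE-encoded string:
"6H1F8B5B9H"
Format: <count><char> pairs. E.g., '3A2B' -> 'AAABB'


Expanding each <count><char> pair:
  6H -> 'HHHHHH'
  1F -> 'F'
  8B -> 'BBBBBBBB'
  5B -> 'BBBBB'
  9H -> 'HHHHHHHHH'

Decoded = HHHHHHFBBBBBBBBBBBBBHHHHHHHHH


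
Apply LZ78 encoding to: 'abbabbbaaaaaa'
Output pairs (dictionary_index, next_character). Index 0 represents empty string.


LZ78 encoding steps:
Dictionary: {0: ''}
Step 1: w='' (idx 0), next='a' -> output (0, 'a'), add 'a' as idx 1
Step 2: w='' (idx 0), next='b' -> output (0, 'b'), add 'b' as idx 2
Step 3: w='b' (idx 2), next='a' -> output (2, 'a'), add 'ba' as idx 3
Step 4: w='b' (idx 2), next='b' -> output (2, 'b'), add 'bb' as idx 4
Step 5: w='ba' (idx 3), next='a' -> output (3, 'a'), add 'baa' as idx 5
Step 6: w='a' (idx 1), next='a' -> output (1, 'a'), add 'aa' as idx 6
Step 7: w='aa' (idx 6), end of input -> output (6, '')


Encoded: [(0, 'a'), (0, 'b'), (2, 'a'), (2, 'b'), (3, 'a'), (1, 'a'), (6, '')]


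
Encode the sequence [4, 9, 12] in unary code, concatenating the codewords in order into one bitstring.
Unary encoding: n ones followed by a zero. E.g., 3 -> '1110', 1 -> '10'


Encode each number as n ones followed by a terminating 0:
  4 -> 11110 (5 bits)
  9 -> 1111111110 (10 bits)
  12 -> 1111111111110 (13 bits)
Total length = 5 + 10 + 13 = 28 bits.

Unary([4, 9, 12]) = 1111011111111101111111111110 (28 bits)


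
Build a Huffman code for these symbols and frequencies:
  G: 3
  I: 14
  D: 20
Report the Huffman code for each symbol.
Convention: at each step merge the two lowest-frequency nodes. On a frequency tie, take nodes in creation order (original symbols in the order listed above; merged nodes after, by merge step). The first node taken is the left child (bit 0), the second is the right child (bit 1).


Huffman tree construction:
Step 1: Merge G(3) + I(14) = 17
Step 2: Merge (G+I)(17) + D(20) = 37
Read each symbol's code off the tree from the root (left child = 0, right child = 1).

Codes:
  G: 00 (length 2)
  I: 01 (length 2)
  D: 1 (length 1)
Average code length: 54/37 = 1.4595 bits/symbol


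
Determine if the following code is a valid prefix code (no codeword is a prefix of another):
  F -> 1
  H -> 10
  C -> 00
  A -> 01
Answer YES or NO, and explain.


Checking each pair (does one codeword prefix another?):
  F='1' vs H='10': prefix -- VIOLATION

NO -- this is NOT a valid prefix code. F (1) is a prefix of H (10).


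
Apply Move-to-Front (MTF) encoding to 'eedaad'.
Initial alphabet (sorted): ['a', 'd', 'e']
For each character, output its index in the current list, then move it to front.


MTF encoding:
'e': index 2 in ['a', 'd', 'e'] -> ['e', 'a', 'd']
'e': index 0 in ['e', 'a', 'd'] -> ['e', 'a', 'd']
'd': index 2 in ['e', 'a', 'd'] -> ['d', 'e', 'a']
'a': index 2 in ['d', 'e', 'a'] -> ['a', 'd', 'e']
'a': index 0 in ['a', 'd', 'e'] -> ['a', 'd', 'e']
'd': index 1 in ['a', 'd', 'e'] -> ['d', 'a', 'e']


Output: [2, 0, 2, 2, 0, 1]


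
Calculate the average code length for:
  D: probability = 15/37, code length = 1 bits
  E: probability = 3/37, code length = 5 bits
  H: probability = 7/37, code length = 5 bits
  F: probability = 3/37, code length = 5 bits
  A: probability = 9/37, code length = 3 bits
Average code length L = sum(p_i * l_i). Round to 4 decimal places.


Weighted contributions p_i * l_i:
  D: (15/37) * 1 = 15/37
  E: (3/37) * 5 = 15/37
  H: (7/37) * 5 = 35/37
  F: (3/37) * 5 = 15/37
  A: (9/37) * 3 = 27/37
Sum = (15 + 15 + 35 + 15 + 27)/37 = 107/37

L = 107/37 = 2.8919 bits/symbol


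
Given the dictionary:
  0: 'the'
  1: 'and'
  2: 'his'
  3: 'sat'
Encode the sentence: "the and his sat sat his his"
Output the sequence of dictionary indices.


Look up each word in the dictionary:
  'the' -> 0
  'and' -> 1
  'his' -> 2
  'sat' -> 3
  'sat' -> 3
  'his' -> 2
  'his' -> 2

Encoded: [0, 1, 2, 3, 3, 2, 2]


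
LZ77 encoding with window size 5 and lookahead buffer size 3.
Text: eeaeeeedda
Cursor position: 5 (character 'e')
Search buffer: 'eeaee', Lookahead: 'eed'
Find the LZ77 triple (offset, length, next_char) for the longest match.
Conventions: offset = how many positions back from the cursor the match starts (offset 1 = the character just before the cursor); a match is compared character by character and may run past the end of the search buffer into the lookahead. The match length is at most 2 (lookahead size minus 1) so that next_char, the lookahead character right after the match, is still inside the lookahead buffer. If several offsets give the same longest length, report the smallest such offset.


Try each offset into the search buffer:
  offset=1 (pos 4, char 'e'): match length 2
  offset=2 (pos 3, char 'e'): match length 2
  offset=3 (pos 2, char 'a'): match length 0
  offset=4 (pos 1, char 'e'): match length 1
  offset=5 (pos 0, char 'e'): match length 2
Longest match has length 2, found at offsets 1, 2, 5; take the smallest, offset 1.
next_char = character at position 5 + 2 = 7 -> 'd'

Best match: offset=1, length=2 (matching 'ee' starting at position 4)
LZ77 triple: (1, 2, 'd')


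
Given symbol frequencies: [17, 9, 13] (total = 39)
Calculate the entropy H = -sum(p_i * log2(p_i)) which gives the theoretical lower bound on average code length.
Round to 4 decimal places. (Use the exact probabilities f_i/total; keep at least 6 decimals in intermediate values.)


Per-symbol terms -p_i * log2(p_i) with p_i = f_i/39:
  p = 17/39 = 0.435897: log2(p) = -1.197939, -p*log2(p) = 0.522179
  p = 9/39 = 0.230769: log2(p) = -2.115477, -p*log2(p) = 0.488187
  p = 13/39 = 0.333333: log2(p) = -1.584963, -p*log2(p) = 0.528321
H = 0.522179 + 0.488187 + 0.528321 = 1.538687

H = 1.5387 bits/symbol


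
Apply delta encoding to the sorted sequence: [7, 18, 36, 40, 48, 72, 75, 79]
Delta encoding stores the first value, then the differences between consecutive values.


First value: 7
Deltas:
  18 - 7 = 11
  36 - 18 = 18
  40 - 36 = 4
  48 - 40 = 8
  72 - 48 = 24
  75 - 72 = 3
  79 - 75 = 4


Delta encoded: [7, 11, 18, 4, 8, 24, 3, 4]


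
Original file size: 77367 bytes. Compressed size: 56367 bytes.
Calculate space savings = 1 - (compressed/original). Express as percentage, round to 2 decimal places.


ratio = compressed/original = 56367/77367 = 0.728566
savings = 1 - ratio = 1 - 0.728566 = 0.271434
as a percentage: 0.271434 * 100 = 27.14%

Space savings = 1 - 56367/77367 = 27.14%


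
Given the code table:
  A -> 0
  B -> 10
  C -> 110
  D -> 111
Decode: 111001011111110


Decoding:
111 -> D
0 -> A
0 -> A
10 -> B
111 -> D
111 -> D
10 -> B


Result: DAABDDB


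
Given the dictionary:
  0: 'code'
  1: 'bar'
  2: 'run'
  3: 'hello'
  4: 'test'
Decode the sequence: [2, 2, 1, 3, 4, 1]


Look up each index in the dictionary:
  2 -> 'run'
  2 -> 'run'
  1 -> 'bar'
  3 -> 'hello'
  4 -> 'test'
  1 -> 'bar'

Decoded: "run run bar hello test bar"


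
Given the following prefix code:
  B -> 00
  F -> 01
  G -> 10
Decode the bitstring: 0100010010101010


Decoding step by step:
Bits 01 -> F
Bits 00 -> B
Bits 01 -> F
Bits 00 -> B
Bits 10 -> G
Bits 10 -> G
Bits 10 -> G
Bits 10 -> G


Decoded message: FBFBGGGG


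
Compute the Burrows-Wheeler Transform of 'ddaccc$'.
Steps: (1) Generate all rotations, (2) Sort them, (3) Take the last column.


Rotations (sorted):
  0: $ddaccc -> last char: c
  1: accc$dd -> last char: d
  2: c$ddacc -> last char: c
  3: cc$ddac -> last char: c
  4: ccc$dda -> last char: a
  5: daccc$d -> last char: d
  6: ddaccc$ -> last char: $


BWT = cdccad$


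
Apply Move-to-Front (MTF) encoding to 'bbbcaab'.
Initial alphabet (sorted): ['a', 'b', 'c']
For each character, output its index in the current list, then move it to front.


MTF encoding:
'b': index 1 in ['a', 'b', 'c'] -> ['b', 'a', 'c']
'b': index 0 in ['b', 'a', 'c'] -> ['b', 'a', 'c']
'b': index 0 in ['b', 'a', 'c'] -> ['b', 'a', 'c']
'c': index 2 in ['b', 'a', 'c'] -> ['c', 'b', 'a']
'a': index 2 in ['c', 'b', 'a'] -> ['a', 'c', 'b']
'a': index 0 in ['a', 'c', 'b'] -> ['a', 'c', 'b']
'b': index 2 in ['a', 'c', 'b'] -> ['b', 'a', 'c']


Output: [1, 0, 0, 2, 2, 0, 2]


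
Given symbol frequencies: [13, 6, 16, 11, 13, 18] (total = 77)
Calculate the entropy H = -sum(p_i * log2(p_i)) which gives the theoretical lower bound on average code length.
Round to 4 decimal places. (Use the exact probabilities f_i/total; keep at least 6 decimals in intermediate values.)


Per-symbol terms -p_i * log2(p_i) with p_i = f_i/77:
  p = 13/77 = 0.168831: log2(p) = -2.566347, -p*log2(p) = 0.433279
  p = 6/77 = 0.077922: log2(p) = -3.681824, -p*log2(p) = 0.286895
  p = 16/77 = 0.207792: log2(p) = -2.266787, -p*log2(p) = 0.471021
  p = 11/77 = 0.142857: log2(p) = -2.807355, -p*log2(p) = 0.401051
  p = 13/77 = 0.168831: log2(p) = -2.566347, -p*log2(p) = 0.433279
  p = 18/77 = 0.233766: log2(p) = -2.096862, -p*log2(p) = 0.490175
H = 0.433279 + 0.286895 + 0.471021 + 0.401051 + 0.433279 + 0.490175 = 2.515700

H = 2.5157 bits/symbol


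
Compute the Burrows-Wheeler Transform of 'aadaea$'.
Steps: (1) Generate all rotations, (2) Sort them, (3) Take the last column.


Rotations (sorted):
  0: $aadaea -> last char: a
  1: a$aadae -> last char: e
  2: aadaea$ -> last char: $
  3: adaea$a -> last char: a
  4: aea$aad -> last char: d
  5: daea$aa -> last char: a
  6: ea$aada -> last char: a


BWT = ae$adaa


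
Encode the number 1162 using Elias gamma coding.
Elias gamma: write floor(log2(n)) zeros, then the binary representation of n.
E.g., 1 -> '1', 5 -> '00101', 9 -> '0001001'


num_bits = floor(log2(1162)) + 1 = 11
leading_zeros = num_bits - 1 = 10
binary(1162) = 10010001010

Elias gamma(1162) = '0000000000' + '10010001010' = 000000000010010001010 (21 bits)


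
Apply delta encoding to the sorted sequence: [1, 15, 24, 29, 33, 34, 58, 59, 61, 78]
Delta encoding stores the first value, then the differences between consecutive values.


First value: 1
Deltas:
  15 - 1 = 14
  24 - 15 = 9
  29 - 24 = 5
  33 - 29 = 4
  34 - 33 = 1
  58 - 34 = 24
  59 - 58 = 1
  61 - 59 = 2
  78 - 61 = 17


Delta encoded: [1, 14, 9, 5, 4, 1, 24, 1, 2, 17]


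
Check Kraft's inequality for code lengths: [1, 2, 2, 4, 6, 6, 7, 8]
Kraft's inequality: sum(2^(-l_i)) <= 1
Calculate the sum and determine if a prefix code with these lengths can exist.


Sum = 2^(-1) + 2^(-2) + 2^(-2) + 2^(-4) + 2^(-6) + 2^(-6) + 2^(-7) + 2^(-8)
    = 0.5 + 0.25 + 0.25 + 0.0625 + 0.015625 + 0.015625 + 0.0078125 + 0.00390625
    = 283/256 = 1.10546875
Since 1.10546875 > 1, Kraft's inequality is NOT satisfied.
A prefix code with these lengths CANNOT exist.

Kraft sum = 1.10546875. Not satisfied.


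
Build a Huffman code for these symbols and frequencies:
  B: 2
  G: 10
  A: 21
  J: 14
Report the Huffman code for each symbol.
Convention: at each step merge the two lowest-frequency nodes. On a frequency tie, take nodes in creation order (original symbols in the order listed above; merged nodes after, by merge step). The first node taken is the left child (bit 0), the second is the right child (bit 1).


Huffman tree construction:
Step 1: Merge B(2) + G(10) = 12
Step 2: Merge (B+G)(12) + J(14) = 26
Step 3: Merge A(21) + ((B+G)+J)(26) = 47
Read each symbol's code off the tree from the root (left child = 0, right child = 1).

Codes:
  B: 100 (length 3)
  G: 101 (length 3)
  A: 0 (length 1)
  J: 11 (length 2)
Average code length: 85/47 = 1.8085 bits/symbol


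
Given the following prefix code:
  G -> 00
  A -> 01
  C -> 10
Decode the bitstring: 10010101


Decoding step by step:
Bits 10 -> C
Bits 01 -> A
Bits 01 -> A
Bits 01 -> A


Decoded message: CAAA


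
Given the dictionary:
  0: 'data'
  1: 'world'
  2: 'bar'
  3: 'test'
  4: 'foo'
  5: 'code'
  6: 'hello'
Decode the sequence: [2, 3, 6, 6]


Look up each index in the dictionary:
  2 -> 'bar'
  3 -> 'test'
  6 -> 'hello'
  6 -> 'hello'

Decoded: "bar test hello hello"


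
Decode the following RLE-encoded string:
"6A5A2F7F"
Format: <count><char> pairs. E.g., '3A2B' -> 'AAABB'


Expanding each <count><char> pair:
  6A -> 'AAAAAA'
  5A -> 'AAAAA'
  2F -> 'FF'
  7F -> 'FFFFFFF'

Decoded = AAAAAAAAAAAFFFFFFFFF


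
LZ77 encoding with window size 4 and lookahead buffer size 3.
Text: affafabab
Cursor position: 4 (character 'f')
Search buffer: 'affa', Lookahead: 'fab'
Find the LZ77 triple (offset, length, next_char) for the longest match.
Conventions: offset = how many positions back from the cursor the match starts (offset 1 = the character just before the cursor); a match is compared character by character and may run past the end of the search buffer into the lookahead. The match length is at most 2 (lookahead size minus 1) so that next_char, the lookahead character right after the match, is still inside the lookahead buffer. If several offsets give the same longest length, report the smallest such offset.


Try each offset into the search buffer:
  offset=1 (pos 3, char 'a'): match length 0
  offset=2 (pos 2, char 'f'): match length 2
  offset=3 (pos 1, char 'f'): match length 1
  offset=4 (pos 0, char 'a'): match length 0
Longest match has length 2 at offset 2.
next_char = character at position 4 + 2 = 6 -> 'b'

Best match: offset=2, length=2 (matching 'fa' starting at position 2)
LZ77 triple: (2, 2, 'b')


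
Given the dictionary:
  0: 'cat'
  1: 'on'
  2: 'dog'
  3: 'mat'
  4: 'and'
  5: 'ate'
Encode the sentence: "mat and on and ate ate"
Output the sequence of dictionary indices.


Look up each word in the dictionary:
  'mat' -> 3
  'and' -> 4
  'on' -> 1
  'and' -> 4
  'ate' -> 5
  'ate' -> 5

Encoded: [3, 4, 1, 4, 5, 5]


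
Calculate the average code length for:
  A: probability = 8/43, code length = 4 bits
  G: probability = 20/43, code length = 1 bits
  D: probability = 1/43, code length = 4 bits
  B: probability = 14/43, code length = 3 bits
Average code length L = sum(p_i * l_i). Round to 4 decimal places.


Weighted contributions p_i * l_i:
  A: (8/43) * 4 = 32/43
  G: (20/43) * 1 = 20/43
  D: (1/43) * 4 = 4/43
  B: (14/43) * 3 = 42/43
Sum = (32 + 20 + 4 + 42)/43 = 98/43

L = 98/43 = 2.2791 bits/symbol


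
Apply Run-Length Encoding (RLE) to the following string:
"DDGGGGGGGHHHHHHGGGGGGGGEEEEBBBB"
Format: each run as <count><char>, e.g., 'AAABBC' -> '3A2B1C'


Scanning runs left to right:
  i=0: run of 'D' x 2 -> '2D'
  i=2: run of 'G' x 7 -> '7G'
  i=9: run of 'H' x 6 -> '6H'
  i=15: run of 'G' x 8 -> '8G'
  i=23: run of 'E' x 4 -> '4E'
  i=27: run of 'B' x 4 -> '4B'

RLE = 2D7G6H8G4E4B


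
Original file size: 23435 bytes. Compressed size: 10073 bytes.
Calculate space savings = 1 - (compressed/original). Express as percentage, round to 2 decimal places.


ratio = compressed/original = 10073/23435 = 0.429827
savings = 1 - ratio = 1 - 0.429827 = 0.570173
as a percentage: 0.570173 * 100 = 57.02%

Space savings = 1 - 10073/23435 = 57.02%


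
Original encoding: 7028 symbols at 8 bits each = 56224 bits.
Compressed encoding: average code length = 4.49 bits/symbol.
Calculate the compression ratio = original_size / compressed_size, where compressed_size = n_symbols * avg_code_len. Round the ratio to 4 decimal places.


original_size = n_symbols * orig_bits = 7028 * 8 = 56224 bits
compressed_size = n_symbols * avg_code_len = 7028 * 4.49 = 31555.72 bits
ratio = original_size / compressed_size = 56224 / 31555.72 = 1.7817

Compression ratio = 1.7817


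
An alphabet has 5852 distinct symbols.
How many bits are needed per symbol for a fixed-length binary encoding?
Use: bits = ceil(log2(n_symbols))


log2(5852) = 12.5147
Bracket: 2^12 = 4096 < 5852 <= 2^13 = 8192
So ceil(log2(5852)) = 13

bits = ceil(log2(5852)) = ceil(12.5147) = 13 bits


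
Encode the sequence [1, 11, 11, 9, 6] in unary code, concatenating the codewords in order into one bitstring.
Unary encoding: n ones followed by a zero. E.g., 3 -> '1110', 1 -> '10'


Encode each number as n ones followed by a terminating 0:
  1 -> 10 (2 bits)
  11 -> 111111111110 (12 bits)
  11 -> 111111111110 (12 bits)
  9 -> 1111111110 (10 bits)
  6 -> 1111110 (7 bits)
Total length = 2 + 12 + 12 + 10 + 7 = 43 bits.

Unary([1, 11, 11, 9, 6]) = 1011111111111011111111111011111111101111110 (43 bits)


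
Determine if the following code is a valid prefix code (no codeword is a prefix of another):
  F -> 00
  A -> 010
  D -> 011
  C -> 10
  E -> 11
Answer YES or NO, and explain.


Checking each pair (does one codeword prefix another?):
  F='00' vs A='010': no prefix
  F='00' vs D='011': no prefix
  F='00' vs C='10': no prefix
  F='00' vs E='11': no prefix
  A='010' vs F='00': no prefix
  A='010' vs D='011': no prefix
  A='010' vs C='10': no prefix
  A='010' vs E='11': no prefix
  D='011' vs F='00': no prefix
  D='011' vs A='010': no prefix
  D='011' vs C='10': no prefix
  D='011' vs E='11': no prefix
  C='10' vs F='00': no prefix
  C='10' vs A='010': no prefix
  C='10' vs D='011': no prefix
  C='10' vs E='11': no prefix
  E='11' vs F='00': no prefix
  E='11' vs A='010': no prefix
  E='11' vs D='011': no prefix
  E='11' vs C='10': no prefix
No violation found over all pairs.

YES -- this is a valid prefix code. No codeword is a prefix of any other codeword.


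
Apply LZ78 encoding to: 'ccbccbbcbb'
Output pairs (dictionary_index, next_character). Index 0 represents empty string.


LZ78 encoding steps:
Dictionary: {0: ''}
Step 1: w='' (idx 0), next='c' -> output (0, 'c'), add 'c' as idx 1
Step 2: w='c' (idx 1), next='b' -> output (1, 'b'), add 'cb' as idx 2
Step 3: w='c' (idx 1), next='c' -> output (1, 'c'), add 'cc' as idx 3
Step 4: w='' (idx 0), next='b' -> output (0, 'b'), add 'b' as idx 4
Step 5: w='b' (idx 4), next='c' -> output (4, 'c'), add 'bc' as idx 5
Step 6: w='b' (idx 4), next='b' -> output (4, 'b'), add 'bb' as idx 6


Encoded: [(0, 'c'), (1, 'b'), (1, 'c'), (0, 'b'), (4, 'c'), (4, 'b')]


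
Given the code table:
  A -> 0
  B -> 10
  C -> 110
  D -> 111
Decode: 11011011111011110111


Decoding:
110 -> C
110 -> C
111 -> D
110 -> C
111 -> D
10 -> B
111 -> D


Result: CCDCDBD


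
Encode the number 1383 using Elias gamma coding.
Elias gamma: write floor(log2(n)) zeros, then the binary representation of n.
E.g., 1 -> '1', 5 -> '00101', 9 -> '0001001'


num_bits = floor(log2(1383)) + 1 = 11
leading_zeros = num_bits - 1 = 10
binary(1383) = 10101100111

Elias gamma(1383) = '0000000000' + '10101100111' = 000000000010101100111 (21 bits)


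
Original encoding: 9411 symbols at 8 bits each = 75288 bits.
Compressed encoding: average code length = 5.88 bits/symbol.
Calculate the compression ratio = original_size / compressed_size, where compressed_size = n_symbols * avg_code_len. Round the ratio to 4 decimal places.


original_size = n_symbols * orig_bits = 9411 * 8 = 75288 bits
compressed_size = n_symbols * avg_code_len = 9411 * 5.88 = 55336.68 bits
ratio = original_size / compressed_size = 75288 / 55336.68 = 1.3605

Compression ratio = 1.3605
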